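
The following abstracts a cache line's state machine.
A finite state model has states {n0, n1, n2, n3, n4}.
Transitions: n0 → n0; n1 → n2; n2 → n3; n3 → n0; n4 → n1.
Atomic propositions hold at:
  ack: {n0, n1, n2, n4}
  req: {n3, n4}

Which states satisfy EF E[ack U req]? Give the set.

{n1, n2, n3, n4}

E[ack U req]: least fixpoint, start Z0 = Sat(req) = {n3, n4}, add states in Sat(ack) with some successor in Z. Z1 = {n2, n3, n4}; Z2 = {n1, n2, n3, n4}; fixed.
Sat(E[ack U req]) = {n1, n2, n3, n4}
EF E[ack U req]: least fixpoint, start Z0 = {n1, n2, n3, n4}, add states with some successor in Z. Already a fixed point.
Sat(EF E[ack U req]) = {n1, n2, n3, n4}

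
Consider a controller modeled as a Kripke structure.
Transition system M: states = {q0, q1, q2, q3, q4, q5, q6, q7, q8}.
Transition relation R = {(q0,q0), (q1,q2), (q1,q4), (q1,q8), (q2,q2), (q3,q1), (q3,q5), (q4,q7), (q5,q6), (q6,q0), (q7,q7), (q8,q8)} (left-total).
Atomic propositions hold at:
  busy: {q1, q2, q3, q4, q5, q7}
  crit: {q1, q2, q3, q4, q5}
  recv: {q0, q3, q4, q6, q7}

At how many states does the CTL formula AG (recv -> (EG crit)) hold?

EG crit: greatest fixpoint, start Z0 = {q1, q2, q3, q4, q5}, keep only states in Sat with some successor in Z. Z1 = {q1, q2, q3}; fixed.
Sat(EG crit) = {q1, q2, q3}
Sat(recv -> (EG crit)) = {q1, q2, q3, q5, q8}
AG (recv -> (EG crit)): greatest fixpoint, start Z0 = {q1, q2, q3, q5, q8}, keep only states in Sat with every successor in Z. Z1 = {q2, q3, q8}; Z2 = {q2, q8}; fixed.
Sat(AG (recv -> (EG crit))) = {q2, q8}
|Sat(AG (recv -> (EG crit)))| = |{q2, q8}| = 2.

2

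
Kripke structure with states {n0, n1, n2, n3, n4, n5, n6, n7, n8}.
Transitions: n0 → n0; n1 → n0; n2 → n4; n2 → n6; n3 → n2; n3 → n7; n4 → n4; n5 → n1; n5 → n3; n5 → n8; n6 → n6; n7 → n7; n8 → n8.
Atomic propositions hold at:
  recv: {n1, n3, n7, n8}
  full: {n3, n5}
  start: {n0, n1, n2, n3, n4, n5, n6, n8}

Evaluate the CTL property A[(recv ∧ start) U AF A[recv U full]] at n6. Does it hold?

No

Sat(recv ∧ start) = {n1, n3, n8}
A[recv U full]: least fixpoint, start Z0 = Sat(full) = {n3, n5}, add states in Sat(recv) with every successor in Z. Already a fixed point.
Sat(A[recv U full]) = {n3, n5}
AF A[recv U full]: least fixpoint, start Z0 = {n3, n5}, add states with every successor in Z. Already a fixed point.
Sat(AF A[recv U full]) = {n3, n5}
A[(recv ∧ start) U AF A[recv U full]]: least fixpoint, start Z0 = Sat(AF A[recv U full]) = {n3, n5}, add states in Sat(recv ∧ start) with every successor in Z. Already a fixed point.
Sat(A[(recv ∧ start) U AF A[recv U full]]) = {n3, n5}
n6 ∉ Sat(A[(recv ∧ start) U AF A[recv U full]]) = {n3, n5}, so the formula does not hold at n6.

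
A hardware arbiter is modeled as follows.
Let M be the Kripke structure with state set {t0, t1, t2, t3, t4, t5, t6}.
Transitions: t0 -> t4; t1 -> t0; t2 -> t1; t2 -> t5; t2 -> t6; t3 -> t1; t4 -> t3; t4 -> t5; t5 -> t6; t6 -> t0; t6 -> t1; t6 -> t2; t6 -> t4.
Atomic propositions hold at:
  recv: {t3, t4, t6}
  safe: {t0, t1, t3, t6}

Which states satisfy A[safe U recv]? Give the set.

{t0, t1, t3, t4, t6}

A[safe U recv]: least fixpoint, start Z0 = Sat(recv) = {t3, t4, t6}, add states in Sat(safe) with every successor in Z. Z1 = {t0, t3, t4, t6}; Z2 = {t0, t1, t3, t4, t6}; fixed.
Sat(A[safe U recv]) = {t0, t1, t3, t4, t6}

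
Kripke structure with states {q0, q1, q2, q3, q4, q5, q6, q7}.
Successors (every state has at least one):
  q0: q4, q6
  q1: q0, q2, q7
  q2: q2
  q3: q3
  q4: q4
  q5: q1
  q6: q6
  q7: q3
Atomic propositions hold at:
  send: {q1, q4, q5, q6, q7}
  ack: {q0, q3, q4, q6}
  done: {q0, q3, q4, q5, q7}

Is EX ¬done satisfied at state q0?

Sat(¬done) = {q1, q2, q6}
Sat(EX ¬done) = {s : some successor in {q1, q2, q6}} = {q0, q1, q2, q5, q6}
q0 ∈ Sat(EX ¬done) = {q0, q1, q2, q5, q6}, so the formula holds at q0.

Yes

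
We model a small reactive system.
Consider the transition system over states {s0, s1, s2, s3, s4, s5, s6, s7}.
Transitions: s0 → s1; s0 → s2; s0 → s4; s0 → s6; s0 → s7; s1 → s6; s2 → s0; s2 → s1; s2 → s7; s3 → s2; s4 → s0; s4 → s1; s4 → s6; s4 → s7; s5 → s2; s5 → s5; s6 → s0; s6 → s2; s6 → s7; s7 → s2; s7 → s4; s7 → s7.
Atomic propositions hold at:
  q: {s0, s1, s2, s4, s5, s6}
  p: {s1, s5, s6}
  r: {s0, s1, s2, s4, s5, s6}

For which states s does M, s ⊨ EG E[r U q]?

E[r U q]: least fixpoint, start Z0 = Sat(q) = {s0, s1, s2, s4, s5, s6}, add states in Sat(r) with some successor in Z. Already a fixed point.
Sat(E[r U q]) = {s0, s1, s2, s4, s5, s6}
EG E[r U q]: greatest fixpoint, start Z0 = {s0, s1, s2, s4, s5, s6}, keep only states in Sat with some successor in Z. Already a fixed point.
Sat(EG E[r U q]) = {s0, s1, s2, s4, s5, s6}

{s0, s1, s2, s4, s5, s6}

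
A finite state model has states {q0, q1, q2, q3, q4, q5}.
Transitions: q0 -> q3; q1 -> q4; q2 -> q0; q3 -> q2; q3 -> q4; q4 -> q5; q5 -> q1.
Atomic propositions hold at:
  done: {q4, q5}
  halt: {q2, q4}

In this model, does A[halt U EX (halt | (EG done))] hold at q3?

Yes

EG done: greatest fixpoint, start Z0 = {q4, q5}, keep only states in Sat with some successor in Z. Z1 = {q4}; Z2 = ∅; fixed.
Sat(EG done) = ∅
Sat(halt | (EG done)) = {q2, q4}
Sat(EX (halt | (EG done))) = {s : some successor in {q2, q4}} = {q1, q3}
A[halt U EX (halt | (EG done))]: least fixpoint, start Z0 = Sat(EX (halt | (EG done))) = {q1, q3}, add states in Sat(halt) with every successor in Z. Already a fixed point.
Sat(A[halt U EX (halt | (EG done))]) = {q1, q3}
q3 ∈ Sat(A[halt U EX (halt | (EG done))]) = {q1, q3}, so the formula holds at q3.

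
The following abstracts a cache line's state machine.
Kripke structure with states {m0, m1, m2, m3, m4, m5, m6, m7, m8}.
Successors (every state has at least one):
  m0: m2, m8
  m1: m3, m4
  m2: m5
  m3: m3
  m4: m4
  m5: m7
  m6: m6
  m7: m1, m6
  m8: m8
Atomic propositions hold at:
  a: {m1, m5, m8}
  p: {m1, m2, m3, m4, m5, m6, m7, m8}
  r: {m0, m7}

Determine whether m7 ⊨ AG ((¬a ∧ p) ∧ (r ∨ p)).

Sat(¬a) = {m0, m2, m3, m4, m6, m7}
Sat(¬a ∧ p) = {m2, m3, m4, m6, m7}
Sat(r ∨ p) = {m0, m1, m2, m3, m4, m5, m6, m7, m8}
Sat((¬a ∧ p) ∧ (r ∨ p)) = {m2, m3, m4, m6, m7}
AG ((¬a ∧ p) ∧ (r ∨ p)): greatest fixpoint, start Z0 = {m2, m3, m4, m6, m7}, keep only states in Sat with every successor in Z. Z1 = {m3, m4, m6}; fixed.
Sat(AG ((¬a ∧ p) ∧ (r ∨ p))) = {m3, m4, m6}
m7 ∉ Sat(AG ((¬a ∧ p) ∧ (r ∨ p))) = {m3, m4, m6}, so the formula does not hold at m7.

No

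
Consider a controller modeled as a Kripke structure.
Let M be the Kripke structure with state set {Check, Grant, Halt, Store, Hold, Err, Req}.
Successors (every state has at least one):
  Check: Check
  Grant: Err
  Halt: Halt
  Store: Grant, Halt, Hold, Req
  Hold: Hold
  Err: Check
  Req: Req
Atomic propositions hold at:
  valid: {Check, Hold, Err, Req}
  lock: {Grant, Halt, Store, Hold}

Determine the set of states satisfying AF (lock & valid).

{Hold}

Sat(lock & valid) = {Hold}
AF (lock & valid): least fixpoint, start Z0 = {Hold}, add states with every successor in Z. Already a fixed point.
Sat(AF (lock & valid)) = {Hold}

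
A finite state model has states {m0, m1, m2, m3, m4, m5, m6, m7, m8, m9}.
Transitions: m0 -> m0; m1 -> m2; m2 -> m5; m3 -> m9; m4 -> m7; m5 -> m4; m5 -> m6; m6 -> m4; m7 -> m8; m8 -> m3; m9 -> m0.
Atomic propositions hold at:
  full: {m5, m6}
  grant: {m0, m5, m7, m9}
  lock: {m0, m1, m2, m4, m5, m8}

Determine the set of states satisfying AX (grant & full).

Sat(grant & full) = {m5}
Sat(AX (grant & full)) = {s : every successor in {m5}} = {m2}

{m2}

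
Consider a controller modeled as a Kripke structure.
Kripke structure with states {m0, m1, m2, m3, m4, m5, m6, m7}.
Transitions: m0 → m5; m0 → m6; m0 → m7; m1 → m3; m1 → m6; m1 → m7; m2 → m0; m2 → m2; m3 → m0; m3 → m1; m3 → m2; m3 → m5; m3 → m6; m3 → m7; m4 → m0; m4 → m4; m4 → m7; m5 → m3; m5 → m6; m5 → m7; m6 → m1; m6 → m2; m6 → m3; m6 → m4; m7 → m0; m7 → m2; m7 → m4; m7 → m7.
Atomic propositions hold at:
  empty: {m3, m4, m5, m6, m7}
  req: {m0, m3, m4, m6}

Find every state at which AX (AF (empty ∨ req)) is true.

Sat(empty ∨ req) = {m0, m3, m4, m5, m6, m7}
AF (empty ∨ req): least fixpoint, start Z0 = {m0, m3, m4, m5, m6, m7}, add states with every successor in Z. Z1 = {m0, m1, m3, m4, m5, m6, m7}; fixed.
Sat(AF (empty ∨ req)) = {m0, m1, m3, m4, m5, m6, m7}
Sat(AX (AF (empty ∨ req))) = {s : every successor in {m0, m1, m3, m4, m5, m6, m7}} = {m0, m1, m4, m5}

{m0, m1, m4, m5}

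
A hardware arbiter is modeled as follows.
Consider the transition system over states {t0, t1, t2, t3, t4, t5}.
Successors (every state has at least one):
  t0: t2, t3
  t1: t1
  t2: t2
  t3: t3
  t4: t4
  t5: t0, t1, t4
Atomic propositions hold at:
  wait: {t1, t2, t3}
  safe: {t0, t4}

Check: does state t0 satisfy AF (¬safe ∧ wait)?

Yes

Sat(¬safe) = {t1, t2, t3, t5}
Sat(¬safe ∧ wait) = {t1, t2, t3}
AF (¬safe ∧ wait): least fixpoint, start Z0 = {t1, t2, t3}, add states with every successor in Z. Z1 = {t0, t1, t2, t3}; fixed.
Sat(AF (¬safe ∧ wait)) = {t0, t1, t2, t3}
t0 ∈ Sat(AF (¬safe ∧ wait)) = {t0, t1, t2, t3}, so the formula holds at t0.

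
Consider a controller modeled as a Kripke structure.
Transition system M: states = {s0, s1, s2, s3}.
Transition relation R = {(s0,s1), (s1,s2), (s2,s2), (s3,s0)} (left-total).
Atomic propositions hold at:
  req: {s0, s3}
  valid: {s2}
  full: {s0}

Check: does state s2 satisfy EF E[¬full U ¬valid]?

No

Sat(¬full) = {s1, s2, s3}
Sat(¬valid) = {s0, s1, s3}
E[¬full U ¬valid]: least fixpoint, start Z0 = Sat(¬valid) = {s0, s1, s3}, add states in Sat(¬full) with some successor in Z. Already a fixed point.
Sat(E[¬full U ¬valid]) = {s0, s1, s3}
EF E[¬full U ¬valid]: least fixpoint, start Z0 = {s0, s1, s3}, add states with some successor in Z. Already a fixed point.
Sat(EF E[¬full U ¬valid]) = {s0, s1, s3}
s2 ∉ Sat(EF E[¬full U ¬valid]) = {s0, s1, s3}, so the formula does not hold at s2.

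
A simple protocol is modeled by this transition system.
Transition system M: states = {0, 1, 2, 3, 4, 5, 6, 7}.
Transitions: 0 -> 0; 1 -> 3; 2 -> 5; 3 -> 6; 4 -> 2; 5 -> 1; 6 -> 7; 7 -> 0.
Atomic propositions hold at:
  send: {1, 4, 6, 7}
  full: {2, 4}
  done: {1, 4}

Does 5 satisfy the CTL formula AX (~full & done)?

Yes

Sat(~full) = {0, 1, 3, 5, 6, 7}
Sat(~full & done) = {1}
Sat(AX (~full & done)) = {s : every successor in {1}} = {5}
5 ∈ Sat(AX (~full & done)) = {5}, so the formula holds at 5.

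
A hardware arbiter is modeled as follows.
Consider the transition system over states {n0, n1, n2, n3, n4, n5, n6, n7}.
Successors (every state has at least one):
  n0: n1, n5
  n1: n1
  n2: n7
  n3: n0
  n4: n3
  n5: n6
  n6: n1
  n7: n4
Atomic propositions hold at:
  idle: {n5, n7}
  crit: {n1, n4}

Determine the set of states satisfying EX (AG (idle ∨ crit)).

Sat(idle ∨ crit) = {n1, n4, n5, n7}
AG (idle ∨ crit): greatest fixpoint, start Z0 = {n1, n4, n5, n7}, keep only states in Sat with every successor in Z. Z1 = {n1, n7}; Z2 = {n1}; fixed.
Sat(AG (idle ∨ crit)) = {n1}
Sat(EX (AG (idle ∨ crit))) = {s : some successor in {n1}} = {n0, n1, n6}

{n0, n1, n6}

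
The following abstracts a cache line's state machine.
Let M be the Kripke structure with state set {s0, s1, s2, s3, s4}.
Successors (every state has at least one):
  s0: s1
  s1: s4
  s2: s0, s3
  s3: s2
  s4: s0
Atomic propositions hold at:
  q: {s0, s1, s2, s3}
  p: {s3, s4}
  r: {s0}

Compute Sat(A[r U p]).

A[r U p]: least fixpoint, start Z0 = Sat(p) = {s3, s4}, add states in Sat(r) with every successor in Z. Already a fixed point.
Sat(A[r U p]) = {s3, s4}

{s3, s4}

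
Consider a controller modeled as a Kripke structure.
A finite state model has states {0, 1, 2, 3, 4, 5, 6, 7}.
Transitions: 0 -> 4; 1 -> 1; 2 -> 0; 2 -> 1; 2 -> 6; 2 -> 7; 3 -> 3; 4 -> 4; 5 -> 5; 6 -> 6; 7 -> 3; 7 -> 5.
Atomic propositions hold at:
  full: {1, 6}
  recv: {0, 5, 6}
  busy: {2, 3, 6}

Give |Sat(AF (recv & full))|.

1

Sat(recv & full) = {6}
AF (recv & full): least fixpoint, start Z0 = {6}, add states with every successor in Z. Already a fixed point.
Sat(AF (recv & full)) = {6}
|Sat(AF (recv & full))| = |{6}| = 1.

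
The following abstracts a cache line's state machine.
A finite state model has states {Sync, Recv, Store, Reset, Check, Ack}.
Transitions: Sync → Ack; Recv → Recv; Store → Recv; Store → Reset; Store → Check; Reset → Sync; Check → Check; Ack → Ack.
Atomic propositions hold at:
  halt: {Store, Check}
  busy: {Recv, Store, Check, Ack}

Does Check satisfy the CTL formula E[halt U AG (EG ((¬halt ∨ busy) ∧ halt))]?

Yes

Sat(¬halt) = {Sync, Recv, Reset, Ack}
Sat(¬halt ∨ busy) = {Sync, Recv, Store, Reset, Check, Ack}
Sat((¬halt ∨ busy) ∧ halt) = {Store, Check}
EG ((¬halt ∨ busy) ∧ halt): greatest fixpoint, start Z0 = {Store, Check}, keep only states in Sat with some successor in Z. Already a fixed point.
Sat(EG ((¬halt ∨ busy) ∧ halt)) = {Store, Check}
AG (EG ((¬halt ∨ busy) ∧ halt)): greatest fixpoint, start Z0 = {Store, Check}, keep only states in Sat with every successor in Z. Z1 = {Check}; fixed.
Sat(AG (EG ((¬halt ∨ busy) ∧ halt))) = {Check}
E[halt U AG (EG ((¬halt ∨ busy) ∧ halt))]: least fixpoint, start Z0 = Sat(AG (EG ((¬halt ∨ busy) ∧ halt))) = {Check}, add states in Sat(halt) with some successor in Z. Z1 = {Store, Check}; fixed.
Sat(E[halt U AG (EG ((¬halt ∨ busy) ∧ halt))]) = {Store, Check}
Check ∈ Sat(E[halt U AG (EG ((¬halt ∨ busy) ∧ halt))]) = {Store, Check}, so the formula holds at Check.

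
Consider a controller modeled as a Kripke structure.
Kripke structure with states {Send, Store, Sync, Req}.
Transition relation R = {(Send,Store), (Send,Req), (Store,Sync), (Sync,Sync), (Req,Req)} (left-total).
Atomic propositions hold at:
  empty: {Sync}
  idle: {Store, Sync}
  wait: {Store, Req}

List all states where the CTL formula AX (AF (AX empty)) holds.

Sat(AX empty) = {s : every successor in {Sync}} = {Store, Sync}
AF (AX empty): least fixpoint, start Z0 = {Store, Sync}, add states with every successor in Z. Already a fixed point.
Sat(AF (AX empty)) = {Store, Sync}
Sat(AX (AF (AX empty))) = {s : every successor in {Store, Sync}} = {Store, Sync}

{Store, Sync}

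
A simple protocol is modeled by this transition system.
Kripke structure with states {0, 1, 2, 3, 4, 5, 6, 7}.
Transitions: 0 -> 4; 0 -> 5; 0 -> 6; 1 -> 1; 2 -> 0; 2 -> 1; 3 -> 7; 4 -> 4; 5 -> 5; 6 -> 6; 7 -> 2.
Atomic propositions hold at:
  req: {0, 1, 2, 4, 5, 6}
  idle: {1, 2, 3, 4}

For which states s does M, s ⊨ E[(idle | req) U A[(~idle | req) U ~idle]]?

{0, 2, 3, 5, 6, 7}

Sat(idle | req) = {0, 1, 2, 3, 4, 5, 6}
Sat(~idle) = {0, 5, 6, 7}
Sat(~idle | req) = {0, 1, 2, 4, 5, 6, 7}
A[(~idle | req) U ~idle]: least fixpoint, start Z0 = Sat(~idle) = {0, 5, 6, 7}, add states in Sat(~idle | req) with every successor in Z. Already a fixed point.
Sat(A[(~idle | req) U ~idle]) = {0, 5, 6, 7}
E[(idle | req) U A[(~idle | req) U ~idle]]: least fixpoint, start Z0 = Sat(A[(~idle | req) U ~idle]) = {0, 5, 6, 7}, add states in Sat(idle | req) with some successor in Z. Z1 = {0, 2, 3, 5, 6, 7}; fixed.
Sat(E[(idle | req) U A[(~idle | req) U ~idle]]) = {0, 2, 3, 5, 6, 7}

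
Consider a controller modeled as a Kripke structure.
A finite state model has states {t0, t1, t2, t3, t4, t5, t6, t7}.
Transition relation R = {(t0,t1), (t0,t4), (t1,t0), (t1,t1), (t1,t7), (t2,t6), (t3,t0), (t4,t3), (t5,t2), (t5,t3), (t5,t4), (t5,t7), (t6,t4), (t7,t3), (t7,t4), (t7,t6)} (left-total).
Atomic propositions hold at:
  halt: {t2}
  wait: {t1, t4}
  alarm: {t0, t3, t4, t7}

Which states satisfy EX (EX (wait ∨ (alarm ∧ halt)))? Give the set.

Sat(alarm ∧ halt) = ∅
Sat(wait ∨ (alarm ∧ halt)) = {t1, t4}
Sat(EX (wait ∨ (alarm ∧ halt))) = {s : some successor in {t1, t4}} = {t0, t1, t5, t6, t7}
Sat(EX (EX (wait ∨ (alarm ∧ halt)))) = {s : some successor in {t0, t1, t5, t6, t7}} = {t0, t1, t2, t3, t5, t7}

{t0, t1, t2, t3, t5, t7}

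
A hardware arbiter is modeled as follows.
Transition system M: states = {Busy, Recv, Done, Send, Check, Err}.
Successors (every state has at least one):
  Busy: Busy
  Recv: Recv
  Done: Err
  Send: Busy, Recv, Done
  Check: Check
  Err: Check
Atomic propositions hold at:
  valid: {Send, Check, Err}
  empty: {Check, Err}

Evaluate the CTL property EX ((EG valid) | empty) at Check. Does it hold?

EG valid: greatest fixpoint, start Z0 = {Send, Check, Err}, keep only states in Sat with some successor in Z. Z1 = {Check, Err}; fixed.
Sat(EG valid) = {Check, Err}
Sat((EG valid) | empty) = {Check, Err}
Sat(EX ((EG valid) | empty)) = {s : some successor in {Check, Err}} = {Done, Check, Err}
Check ∈ Sat(EX ((EG valid) | empty)) = {Done, Check, Err}, so the formula holds at Check.

Yes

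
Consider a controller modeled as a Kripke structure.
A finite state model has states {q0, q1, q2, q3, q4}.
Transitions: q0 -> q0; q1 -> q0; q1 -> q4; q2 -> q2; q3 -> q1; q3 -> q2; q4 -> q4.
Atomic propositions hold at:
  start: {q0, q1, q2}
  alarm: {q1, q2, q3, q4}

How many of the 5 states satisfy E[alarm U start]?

E[alarm U start]: least fixpoint, start Z0 = Sat(start) = {q0, q1, q2}, add states in Sat(alarm) with some successor in Z. Z1 = {q0, q1, q2, q3}; fixed.
Sat(E[alarm U start]) = {q0, q1, q2, q3}
|Sat(E[alarm U start])| = |{q0, q1, q2, q3}| = 4.

4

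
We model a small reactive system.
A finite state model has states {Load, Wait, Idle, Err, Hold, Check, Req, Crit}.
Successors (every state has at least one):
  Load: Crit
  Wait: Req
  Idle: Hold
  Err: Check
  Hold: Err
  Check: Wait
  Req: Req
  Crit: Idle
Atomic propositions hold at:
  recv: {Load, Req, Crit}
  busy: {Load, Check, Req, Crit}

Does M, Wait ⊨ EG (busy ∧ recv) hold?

Sat(busy ∧ recv) = {Load, Req, Crit}
EG (busy ∧ recv): greatest fixpoint, start Z0 = {Load, Req, Crit}, keep only states in Sat with some successor in Z. Z1 = {Load, Req}; Z2 = {Req}; fixed.
Sat(EG (busy ∧ recv)) = {Req}
Wait ∉ Sat(EG (busy ∧ recv)) = {Req}, so the formula does not hold at Wait.

No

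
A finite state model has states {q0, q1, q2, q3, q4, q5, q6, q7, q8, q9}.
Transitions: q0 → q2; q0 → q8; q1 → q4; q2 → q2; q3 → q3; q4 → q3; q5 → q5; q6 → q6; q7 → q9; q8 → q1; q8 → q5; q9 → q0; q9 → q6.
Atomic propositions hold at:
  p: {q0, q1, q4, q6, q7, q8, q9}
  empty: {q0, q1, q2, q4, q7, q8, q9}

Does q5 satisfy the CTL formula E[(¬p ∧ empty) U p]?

No

Sat(¬p) = {q2, q3, q5}
Sat(¬p ∧ empty) = {q2}
E[(¬p ∧ empty) U p]: least fixpoint, start Z0 = Sat(p) = {q0, q1, q4, q6, q7, q8, q9}, add states in Sat(¬p ∧ empty) with some successor in Z. Already a fixed point.
Sat(E[(¬p ∧ empty) U p]) = {q0, q1, q4, q6, q7, q8, q9}
q5 ∉ Sat(E[(¬p ∧ empty) U p]) = {q0, q1, q4, q6, q7, q8, q9}, so the formula does not hold at q5.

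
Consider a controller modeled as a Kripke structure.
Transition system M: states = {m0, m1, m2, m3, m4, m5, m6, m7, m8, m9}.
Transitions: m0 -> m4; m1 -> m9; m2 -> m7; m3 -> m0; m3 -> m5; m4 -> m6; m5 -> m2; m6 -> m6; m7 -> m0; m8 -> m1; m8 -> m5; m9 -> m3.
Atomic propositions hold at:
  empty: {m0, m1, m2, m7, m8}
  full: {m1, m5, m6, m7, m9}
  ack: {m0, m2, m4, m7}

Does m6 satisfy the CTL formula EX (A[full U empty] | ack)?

A[full U empty]: least fixpoint, start Z0 = Sat(empty) = {m0, m1, m2, m7, m8}, add states in Sat(full) with every successor in Z. Z1 = {m0, m1, m2, m5, m7, m8}; fixed.
Sat(A[full U empty]) = {m0, m1, m2, m5, m7, m8}
Sat(A[full U empty] | ack) = {m0, m1, m2, m4, m5, m7, m8}
Sat(EX (A[full U empty] | ack)) = {s : some successor in {m0, m1, m2, m4, m5, m7, m8}} = {m0, m2, m3, m5, m7, m8}
m6 ∉ Sat(EX (A[full U empty] | ack)) = {m0, m2, m3, m5, m7, m8}, so the formula does not hold at m6.

No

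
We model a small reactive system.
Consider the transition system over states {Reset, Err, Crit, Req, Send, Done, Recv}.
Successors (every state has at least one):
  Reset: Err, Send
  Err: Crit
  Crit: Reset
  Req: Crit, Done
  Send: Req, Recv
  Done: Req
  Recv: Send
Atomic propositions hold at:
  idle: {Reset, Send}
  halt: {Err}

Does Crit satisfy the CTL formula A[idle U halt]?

No

A[idle U halt]: least fixpoint, start Z0 = Sat(halt) = {Err}, add states in Sat(idle) with every successor in Z. Already a fixed point.
Sat(A[idle U halt]) = {Err}
Crit ∉ Sat(A[idle U halt]) = {Err}, so the formula does not hold at Crit.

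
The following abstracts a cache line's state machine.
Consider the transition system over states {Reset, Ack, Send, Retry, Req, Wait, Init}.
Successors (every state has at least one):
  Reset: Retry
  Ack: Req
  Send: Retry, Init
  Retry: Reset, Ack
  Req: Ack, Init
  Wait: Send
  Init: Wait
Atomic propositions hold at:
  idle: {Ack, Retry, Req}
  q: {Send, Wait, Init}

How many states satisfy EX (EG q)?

4

EG q: greatest fixpoint, start Z0 = {Send, Wait, Init}, keep only states in Sat with some successor in Z. Already a fixed point.
Sat(EG q) = {Send, Wait, Init}
Sat(EX (EG q)) = {s : some successor in {Send, Wait, Init}} = {Send, Req, Wait, Init}
|Sat(EX (EG q))| = |{Send, Req, Wait, Init}| = 4.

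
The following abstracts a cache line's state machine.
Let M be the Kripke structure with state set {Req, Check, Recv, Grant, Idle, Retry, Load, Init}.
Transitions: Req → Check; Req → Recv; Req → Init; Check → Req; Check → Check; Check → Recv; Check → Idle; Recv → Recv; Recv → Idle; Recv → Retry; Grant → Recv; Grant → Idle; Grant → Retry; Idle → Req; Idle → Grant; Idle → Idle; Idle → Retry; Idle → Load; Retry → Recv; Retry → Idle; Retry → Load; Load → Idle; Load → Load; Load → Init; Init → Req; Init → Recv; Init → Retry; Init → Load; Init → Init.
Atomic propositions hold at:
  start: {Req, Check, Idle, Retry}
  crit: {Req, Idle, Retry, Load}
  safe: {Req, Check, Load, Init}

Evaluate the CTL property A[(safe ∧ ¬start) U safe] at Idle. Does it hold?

No

Sat(¬start) = {Recv, Grant, Load, Init}
Sat(safe ∧ ¬start) = {Load, Init}
A[(safe ∧ ¬start) U safe]: least fixpoint, start Z0 = Sat(safe) = {Req, Check, Load, Init}, add states in Sat(safe ∧ ¬start) with every successor in Z. Already a fixed point.
Sat(A[(safe ∧ ¬start) U safe]) = {Req, Check, Load, Init}
Idle ∉ Sat(A[(safe ∧ ¬start) U safe]) = {Req, Check, Load, Init}, so the formula does not hold at Idle.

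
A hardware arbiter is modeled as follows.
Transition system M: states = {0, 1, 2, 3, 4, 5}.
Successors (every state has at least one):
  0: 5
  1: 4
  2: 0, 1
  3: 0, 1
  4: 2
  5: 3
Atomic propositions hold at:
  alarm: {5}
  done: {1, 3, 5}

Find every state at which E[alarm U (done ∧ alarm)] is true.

Sat(done ∧ alarm) = {5}
E[alarm U (done ∧ alarm)]: least fixpoint, start Z0 = Sat((done ∧ alarm)) = {5}, add states in Sat(alarm) with some successor in Z. Already a fixed point.
Sat(E[alarm U (done ∧ alarm)]) = {5}

{5}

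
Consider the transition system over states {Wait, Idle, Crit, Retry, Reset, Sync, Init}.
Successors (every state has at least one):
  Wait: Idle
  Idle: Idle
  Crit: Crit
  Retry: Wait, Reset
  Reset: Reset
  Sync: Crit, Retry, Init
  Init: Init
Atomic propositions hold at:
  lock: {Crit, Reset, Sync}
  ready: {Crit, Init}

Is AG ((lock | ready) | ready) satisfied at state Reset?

Sat(lock | ready) = {Crit, Reset, Sync, Init}
Sat((lock | ready) | ready) = {Crit, Reset, Sync, Init}
AG ((lock | ready) | ready): greatest fixpoint, start Z0 = {Crit, Reset, Sync, Init}, keep only states in Sat with every successor in Z. Z1 = {Crit, Reset, Init}; fixed.
Sat(AG ((lock | ready) | ready)) = {Crit, Reset, Init}
Reset ∈ Sat(AG ((lock | ready) | ready)) = {Crit, Reset, Init}, so the formula holds at Reset.

Yes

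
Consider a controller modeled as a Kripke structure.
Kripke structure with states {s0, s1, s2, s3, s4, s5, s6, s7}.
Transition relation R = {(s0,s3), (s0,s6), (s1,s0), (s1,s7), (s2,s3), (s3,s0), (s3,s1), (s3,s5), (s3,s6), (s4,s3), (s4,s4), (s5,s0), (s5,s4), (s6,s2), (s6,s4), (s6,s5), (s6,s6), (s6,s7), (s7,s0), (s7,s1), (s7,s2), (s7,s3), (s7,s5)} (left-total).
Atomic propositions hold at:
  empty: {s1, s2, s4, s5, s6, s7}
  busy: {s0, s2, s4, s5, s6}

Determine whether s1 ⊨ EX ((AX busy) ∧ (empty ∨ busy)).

No

Sat(AX busy) = {s : every successor in {s0, s2, s4, s5, s6}} = {s5}
Sat(empty ∨ busy) = {s0, s1, s2, s4, s5, s6, s7}
Sat((AX busy) ∧ (empty ∨ busy)) = {s5}
Sat(EX ((AX busy) ∧ (empty ∨ busy))) = {s : some successor in {s5}} = {s3, s6, s7}
s1 ∉ Sat(EX ((AX busy) ∧ (empty ∨ busy))) = {s3, s6, s7}, so the formula does not hold at s1.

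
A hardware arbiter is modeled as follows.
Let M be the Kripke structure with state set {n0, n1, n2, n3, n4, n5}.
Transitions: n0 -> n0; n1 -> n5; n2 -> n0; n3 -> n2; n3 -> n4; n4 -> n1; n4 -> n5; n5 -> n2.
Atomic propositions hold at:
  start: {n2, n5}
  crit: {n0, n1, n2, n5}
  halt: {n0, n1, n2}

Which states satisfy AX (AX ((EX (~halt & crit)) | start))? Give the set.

{n1, n4}

Sat(~halt) = {n3, n4, n5}
Sat(~halt & crit) = {n5}
Sat(EX (~halt & crit)) = {s : some successor in {n5}} = {n1, n4}
Sat((EX (~halt & crit)) | start) = {n1, n2, n4, n5}
Sat(AX ((EX (~halt & crit)) | start)) = {s : every successor in {n1, n2, n4, n5}} = {n1, n3, n4, n5}
Sat(AX (AX ((EX (~halt & crit)) | start))) = {s : every successor in {n1, n3, n4, n5}} = {n1, n4}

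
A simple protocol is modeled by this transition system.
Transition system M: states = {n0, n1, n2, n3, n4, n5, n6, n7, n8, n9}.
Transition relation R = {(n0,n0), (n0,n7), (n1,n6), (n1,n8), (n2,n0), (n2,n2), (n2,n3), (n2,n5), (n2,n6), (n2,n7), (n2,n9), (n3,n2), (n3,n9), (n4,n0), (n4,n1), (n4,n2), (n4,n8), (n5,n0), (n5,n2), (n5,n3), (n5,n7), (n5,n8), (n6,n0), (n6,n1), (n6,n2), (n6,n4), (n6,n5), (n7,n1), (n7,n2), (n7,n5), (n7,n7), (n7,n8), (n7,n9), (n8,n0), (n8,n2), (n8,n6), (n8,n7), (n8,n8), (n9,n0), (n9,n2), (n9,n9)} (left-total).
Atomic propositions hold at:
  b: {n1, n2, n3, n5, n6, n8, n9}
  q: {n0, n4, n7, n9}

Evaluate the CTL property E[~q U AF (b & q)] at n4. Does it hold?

No

Sat(~q) = {n1, n2, n3, n5, n6, n8}
Sat(b & q) = {n9}
AF (b & q): least fixpoint, start Z0 = {n9}, add states with every successor in Z. Already a fixed point.
Sat(AF (b & q)) = {n9}
E[~q U AF (b & q)]: least fixpoint, start Z0 = Sat(AF (b & q)) = {n9}, add states in Sat(~q) with some successor in Z. Z1 = {n2, n3, n9}; Z2 = {n2, n3, n5, n6, n8, n9}; Z3 = {n1, n2, n3, n5, n6, n8, n9}; fixed.
Sat(E[~q U AF (b & q)]) = {n1, n2, n3, n5, n6, n8, n9}
n4 ∉ Sat(E[~q U AF (b & q)]) = {n1, n2, n3, n5, n6, n8, n9}, so the formula does not hold at n4.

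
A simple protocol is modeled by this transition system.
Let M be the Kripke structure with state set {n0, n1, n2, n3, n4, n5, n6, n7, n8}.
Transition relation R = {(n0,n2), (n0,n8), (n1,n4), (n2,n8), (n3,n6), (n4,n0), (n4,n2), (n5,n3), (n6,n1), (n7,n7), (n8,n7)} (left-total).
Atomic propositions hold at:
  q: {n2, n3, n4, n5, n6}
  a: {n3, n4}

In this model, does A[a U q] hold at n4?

Yes

A[a U q]: least fixpoint, start Z0 = Sat(q) = {n2, n3, n4, n5, n6}, add states in Sat(a) with every successor in Z. Already a fixed point.
Sat(A[a U q]) = {n2, n3, n4, n5, n6}
n4 ∈ Sat(A[a U q]) = {n2, n3, n4, n5, n6}, so the formula holds at n4.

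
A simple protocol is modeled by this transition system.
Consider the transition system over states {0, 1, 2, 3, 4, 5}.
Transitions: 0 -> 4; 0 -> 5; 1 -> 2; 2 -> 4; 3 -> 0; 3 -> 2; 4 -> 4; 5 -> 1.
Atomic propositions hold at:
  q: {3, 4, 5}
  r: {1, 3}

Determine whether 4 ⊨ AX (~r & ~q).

No

Sat(~r) = {0, 2, 4, 5}
Sat(~q) = {0, 1, 2}
Sat(~r & ~q) = {0, 2}
Sat(AX (~r & ~q)) = {s : every successor in {0, 2}} = {1, 3}
4 ∉ Sat(AX (~r & ~q)) = {1, 3}, so the formula does not hold at 4.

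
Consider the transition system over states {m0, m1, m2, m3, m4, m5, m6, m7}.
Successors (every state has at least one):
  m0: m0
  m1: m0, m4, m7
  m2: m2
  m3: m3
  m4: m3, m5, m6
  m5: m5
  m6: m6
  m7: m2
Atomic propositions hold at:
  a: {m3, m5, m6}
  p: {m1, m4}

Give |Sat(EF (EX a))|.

Sat(EX a) = {s : some successor in {m3, m5, m6}} = {m3, m4, m5, m6}
EF (EX a): least fixpoint, start Z0 = {m3, m4, m5, m6}, add states with some successor in Z. Z1 = {m1, m3, m4, m5, m6}; fixed.
Sat(EF (EX a)) = {m1, m3, m4, m5, m6}
|Sat(EF (EX a))| = |{m1, m3, m4, m5, m6}| = 5.

5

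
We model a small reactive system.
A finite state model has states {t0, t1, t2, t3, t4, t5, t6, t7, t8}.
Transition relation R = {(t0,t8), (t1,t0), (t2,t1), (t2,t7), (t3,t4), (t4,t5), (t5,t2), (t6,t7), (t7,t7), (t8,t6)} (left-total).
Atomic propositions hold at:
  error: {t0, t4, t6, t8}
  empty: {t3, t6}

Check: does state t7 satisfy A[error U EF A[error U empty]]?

No

A[error U empty]: least fixpoint, start Z0 = Sat(empty) = {t3, t6}, add states in Sat(error) with every successor in Z. Z1 = {t3, t6, t8}; Z2 = {t0, t3, t6, t8}; fixed.
Sat(A[error U empty]) = {t0, t3, t6, t8}
EF A[error U empty]: least fixpoint, start Z0 = {t0, t3, t6, t8}, add states with some successor in Z. Z1 = {t0, t1, t3, t6, t8}; Z2 = {t0, t1, t2, t3, t6, t8}; Z3 = {t0, t1, t2, t3, t5, t6, t8}; Z4 = {t0, t1, t2, t3, t4, t5, t6, t8}; fixed.
Sat(EF A[error U empty]) = {t0, t1, t2, t3, t4, t5, t6, t8}
A[error U EF A[error U empty]]: least fixpoint, start Z0 = Sat(EF A[error U empty]) = {t0, t1, t2, t3, t4, t5, t6, t8}, add states in Sat(error) with every successor in Z. Already a fixed point.
Sat(A[error U EF A[error U empty]]) = {t0, t1, t2, t3, t4, t5, t6, t8}
t7 ∉ Sat(A[error U EF A[error U empty]]) = {t0, t1, t2, t3, t4, t5, t6, t8}, so the formula does not hold at t7.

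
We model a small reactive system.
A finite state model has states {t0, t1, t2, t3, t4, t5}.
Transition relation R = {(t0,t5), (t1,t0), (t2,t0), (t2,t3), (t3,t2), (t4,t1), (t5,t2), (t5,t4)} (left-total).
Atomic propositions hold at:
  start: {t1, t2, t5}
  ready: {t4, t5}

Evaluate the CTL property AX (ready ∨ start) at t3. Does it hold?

Yes

Sat(ready ∨ start) = {t1, t2, t4, t5}
Sat(AX (ready ∨ start)) = {s : every successor in {t1, t2, t4, t5}} = {t0, t3, t4, t5}
t3 ∈ Sat(AX (ready ∨ start)) = {t0, t3, t4, t5}, so the formula holds at t3.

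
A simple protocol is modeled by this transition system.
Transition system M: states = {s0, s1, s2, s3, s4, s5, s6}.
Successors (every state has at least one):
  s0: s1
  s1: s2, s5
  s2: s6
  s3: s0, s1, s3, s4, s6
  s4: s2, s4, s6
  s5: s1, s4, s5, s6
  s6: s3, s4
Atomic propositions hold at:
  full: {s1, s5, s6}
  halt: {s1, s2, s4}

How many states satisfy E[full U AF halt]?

6

AF halt: least fixpoint, start Z0 = {s1, s2, s4}, add states with every successor in Z. Z1 = {s0, s1, s2, s4}; fixed.
Sat(AF halt) = {s0, s1, s2, s4}
E[full U AF halt]: least fixpoint, start Z0 = Sat(AF halt) = {s0, s1, s2, s4}, add states in Sat(full) with some successor in Z. Z1 = {s0, s1, s2, s4, s5, s6}; fixed.
Sat(E[full U AF halt]) = {s0, s1, s2, s4, s5, s6}
|Sat(E[full U AF halt])| = |{s0, s1, s2, s4, s5, s6}| = 6.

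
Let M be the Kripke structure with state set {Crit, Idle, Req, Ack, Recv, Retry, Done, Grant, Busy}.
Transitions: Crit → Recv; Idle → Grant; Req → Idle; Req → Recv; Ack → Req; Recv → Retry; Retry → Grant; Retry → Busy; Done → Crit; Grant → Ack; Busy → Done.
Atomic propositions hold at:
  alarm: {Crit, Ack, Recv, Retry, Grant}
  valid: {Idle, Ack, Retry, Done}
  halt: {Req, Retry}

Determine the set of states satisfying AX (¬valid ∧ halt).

{Ack}

Sat(¬valid) = {Crit, Req, Recv, Grant, Busy}
Sat(¬valid ∧ halt) = {Req}
Sat(AX (¬valid ∧ halt)) = {s : every successor in {Req}} = {Ack}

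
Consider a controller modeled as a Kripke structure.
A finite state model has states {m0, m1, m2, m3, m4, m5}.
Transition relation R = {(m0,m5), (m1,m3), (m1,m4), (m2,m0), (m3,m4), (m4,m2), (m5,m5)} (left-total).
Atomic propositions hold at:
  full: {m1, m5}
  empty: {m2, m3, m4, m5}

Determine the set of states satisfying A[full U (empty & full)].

{m5}

Sat(empty & full) = {m5}
A[full U (empty & full)]: least fixpoint, start Z0 = Sat((empty & full)) = {m5}, add states in Sat(full) with every successor in Z. Already a fixed point.
Sat(A[full U (empty & full)]) = {m5}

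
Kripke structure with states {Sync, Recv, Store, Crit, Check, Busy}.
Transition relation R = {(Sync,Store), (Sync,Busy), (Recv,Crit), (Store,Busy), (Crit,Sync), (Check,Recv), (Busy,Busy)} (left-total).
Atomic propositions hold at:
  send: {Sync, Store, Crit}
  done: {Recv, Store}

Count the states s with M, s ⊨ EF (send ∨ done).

5

Sat(send ∨ done) = {Sync, Recv, Store, Crit}
EF (send ∨ done): least fixpoint, start Z0 = {Sync, Recv, Store, Crit}, add states with some successor in Z. Z1 = {Sync, Recv, Store, Crit, Check}; fixed.
Sat(EF (send ∨ done)) = {Sync, Recv, Store, Crit, Check}
|Sat(EF (send ∨ done))| = |{Sync, Recv, Store, Crit, Check}| = 5.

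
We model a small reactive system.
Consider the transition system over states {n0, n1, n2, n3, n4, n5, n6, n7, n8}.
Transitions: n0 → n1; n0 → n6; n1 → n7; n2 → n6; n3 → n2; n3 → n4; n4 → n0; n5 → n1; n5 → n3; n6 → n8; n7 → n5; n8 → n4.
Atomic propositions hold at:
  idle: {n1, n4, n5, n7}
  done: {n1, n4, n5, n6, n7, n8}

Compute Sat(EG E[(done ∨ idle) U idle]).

Sat(done ∨ idle) = {n1, n4, n5, n6, n7, n8}
E[(done ∨ idle) U idle]: least fixpoint, start Z0 = Sat(idle) = {n1, n4, n5, n7}, add states in Sat(done ∨ idle) with some successor in Z. Z1 = {n1, n4, n5, n7, n8}; Z2 = {n1, n4, n5, n6, n7, n8}; fixed.
Sat(E[(done ∨ idle) U idle]) = {n1, n4, n5, n6, n7, n8}
EG E[(done ∨ idle) U idle]: greatest fixpoint, start Z0 = {n1, n4, n5, n6, n7, n8}, keep only states in Sat with some successor in Z. Z1 = {n1, n5, n6, n7, n8}; Z2 = {n1, n5, n6, n7}; Z3 = {n1, n5, n7}; fixed.
Sat(EG E[(done ∨ idle) U idle]) = {n1, n5, n7}

{n1, n5, n7}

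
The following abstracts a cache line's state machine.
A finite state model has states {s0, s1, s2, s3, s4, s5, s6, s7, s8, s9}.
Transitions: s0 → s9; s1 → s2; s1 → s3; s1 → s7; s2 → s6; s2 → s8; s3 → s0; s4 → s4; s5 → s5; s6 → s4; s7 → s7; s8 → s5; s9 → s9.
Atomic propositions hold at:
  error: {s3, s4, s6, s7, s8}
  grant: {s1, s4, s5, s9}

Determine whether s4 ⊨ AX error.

Sat(AX error) = {s : every successor in {s3, s4, s6, s7, s8}} = {s2, s4, s6, s7}
s4 ∈ Sat(AX error) = {s2, s4, s6, s7}, so the formula holds at s4.

Yes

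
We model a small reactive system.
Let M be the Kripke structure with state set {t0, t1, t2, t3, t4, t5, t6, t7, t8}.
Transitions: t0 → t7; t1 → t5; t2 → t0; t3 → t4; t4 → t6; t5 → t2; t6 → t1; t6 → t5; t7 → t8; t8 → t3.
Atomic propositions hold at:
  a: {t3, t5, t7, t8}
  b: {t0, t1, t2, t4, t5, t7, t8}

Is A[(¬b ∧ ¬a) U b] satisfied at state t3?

No

Sat(¬b) = {t3, t6}
Sat(¬a) = {t0, t1, t2, t4, t6}
Sat(¬b ∧ ¬a) = {t6}
A[(¬b ∧ ¬a) U b]: least fixpoint, start Z0 = Sat(b) = {t0, t1, t2, t4, t5, t7, t8}, add states in Sat(¬b ∧ ¬a) with every successor in Z. Z1 = {t0, t1, t2, t4, t5, t6, t7, t8}; fixed.
Sat(A[(¬b ∧ ¬a) U b]) = {t0, t1, t2, t4, t5, t6, t7, t8}
t3 ∉ Sat(A[(¬b ∧ ¬a) U b]) = {t0, t1, t2, t4, t5, t6, t7, t8}, so the formula does not hold at t3.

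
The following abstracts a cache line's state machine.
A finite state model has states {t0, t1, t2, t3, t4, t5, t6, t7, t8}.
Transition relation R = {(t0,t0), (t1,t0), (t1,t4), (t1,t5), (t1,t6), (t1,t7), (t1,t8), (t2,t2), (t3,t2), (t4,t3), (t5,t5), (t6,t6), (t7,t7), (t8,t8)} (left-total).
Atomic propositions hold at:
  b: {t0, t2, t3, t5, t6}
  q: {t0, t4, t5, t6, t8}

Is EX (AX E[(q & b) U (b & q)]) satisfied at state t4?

Sat(q & b) = {t0, t5, t6}
Sat(b & q) = {t0, t5, t6}
E[(q & b) U (b & q)]: least fixpoint, start Z0 = Sat((b & q)) = {t0, t5, t6}, add states in Sat(q & b) with some successor in Z. Already a fixed point.
Sat(E[(q & b) U (b & q)]) = {t0, t5, t6}
Sat(AX E[(q & b) U (b & q)]) = {s : every successor in {t0, t5, t6}} = {t0, t5, t6}
Sat(EX (AX E[(q & b) U (b & q)])) = {s : some successor in {t0, t5, t6}} = {t0, t1, t5, t6}
t4 ∉ Sat(EX (AX E[(q & b) U (b & q)])) = {t0, t1, t5, t6}, so the formula does not hold at t4.

No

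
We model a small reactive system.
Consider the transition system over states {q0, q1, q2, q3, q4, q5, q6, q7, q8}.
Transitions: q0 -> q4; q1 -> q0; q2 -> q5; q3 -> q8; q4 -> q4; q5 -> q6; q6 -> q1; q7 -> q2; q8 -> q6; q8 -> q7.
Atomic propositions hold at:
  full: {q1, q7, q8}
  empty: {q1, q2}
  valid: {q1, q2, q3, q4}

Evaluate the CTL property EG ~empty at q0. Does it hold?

Sat(~empty) = {q0, q3, q4, q5, q6, q7, q8}
EG ~empty: greatest fixpoint, start Z0 = {q0, q3, q4, q5, q6, q7, q8}, keep only states in Sat with some successor in Z. Z1 = {q0, q3, q4, q5, q8}; Z2 = {q0, q3, q4}; Z3 = {q0, q4}; fixed.
Sat(EG ~empty) = {q0, q4}
q0 ∈ Sat(EG ~empty) = {q0, q4}, so the formula holds at q0.

Yes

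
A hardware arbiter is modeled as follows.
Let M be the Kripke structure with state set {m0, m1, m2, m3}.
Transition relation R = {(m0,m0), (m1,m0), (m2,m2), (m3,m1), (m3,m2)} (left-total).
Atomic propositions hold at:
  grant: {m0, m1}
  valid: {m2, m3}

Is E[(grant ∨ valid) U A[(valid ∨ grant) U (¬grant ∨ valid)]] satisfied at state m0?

Sat(grant ∨ valid) = {m0, m1, m2, m3}
Sat(valid ∨ grant) = {m0, m1, m2, m3}
Sat(¬grant) = {m2, m3}
Sat(¬grant ∨ valid) = {m2, m3}
A[(valid ∨ grant) U (¬grant ∨ valid)]: least fixpoint, start Z0 = Sat((¬grant ∨ valid)) = {m2, m3}, add states in Sat(valid ∨ grant) with every successor in Z. Already a fixed point.
Sat(A[(valid ∨ grant) U (¬grant ∨ valid)]) = {m2, m3}
E[(grant ∨ valid) U A[(valid ∨ grant) U (¬grant ∨ valid)]]: least fixpoint, start Z0 = Sat(A[(valid ∨ grant) U (¬grant ∨ valid)]) = {m2, m3}, add states in Sat(grant ∨ valid) with some successor in Z. Already a fixed point.
Sat(E[(grant ∨ valid) U A[(valid ∨ grant) U (¬grant ∨ valid)]]) = {m2, m3}
m0 ∉ Sat(E[(grant ∨ valid) U A[(valid ∨ grant) U (¬grant ∨ valid)]]) = {m2, m3}, so the formula does not hold at m0.

No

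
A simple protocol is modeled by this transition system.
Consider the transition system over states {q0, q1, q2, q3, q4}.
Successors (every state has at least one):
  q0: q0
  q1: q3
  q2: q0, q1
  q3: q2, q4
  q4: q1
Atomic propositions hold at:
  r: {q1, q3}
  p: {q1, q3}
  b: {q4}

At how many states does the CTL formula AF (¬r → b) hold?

3

Sat(¬r) = {q0, q2, q4}
Sat(¬r → b) = {q1, q3, q4}
AF (¬r → b): least fixpoint, start Z0 = {q1, q3, q4}, add states with every successor in Z. Already a fixed point.
Sat(AF (¬r → b)) = {q1, q3, q4}
|Sat(AF (¬r → b))| = |{q1, q3, q4}| = 3.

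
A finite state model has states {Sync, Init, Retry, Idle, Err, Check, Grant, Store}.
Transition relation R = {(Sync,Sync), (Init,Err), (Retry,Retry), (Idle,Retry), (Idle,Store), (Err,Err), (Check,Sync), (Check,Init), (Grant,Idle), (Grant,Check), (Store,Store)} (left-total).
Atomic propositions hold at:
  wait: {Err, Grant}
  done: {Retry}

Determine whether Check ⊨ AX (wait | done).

Sat(wait | done) = {Retry, Err, Grant}
Sat(AX (wait | done)) = {s : every successor in {Retry, Err, Grant}} = {Init, Retry, Err}
Check ∉ Sat(AX (wait | done)) = {Init, Retry, Err}, so the formula does not hold at Check.

No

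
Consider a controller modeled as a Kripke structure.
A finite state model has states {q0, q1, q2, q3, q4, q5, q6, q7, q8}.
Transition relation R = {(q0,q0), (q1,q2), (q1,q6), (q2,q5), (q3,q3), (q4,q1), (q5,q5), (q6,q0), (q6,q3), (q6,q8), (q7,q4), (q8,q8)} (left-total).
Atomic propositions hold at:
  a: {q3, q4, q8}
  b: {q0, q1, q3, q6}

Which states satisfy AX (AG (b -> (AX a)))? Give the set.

Sat(AX a) = {s : every successor in {q3, q4, q8}} = {q3, q7, q8}
Sat(b -> (AX a)) = {q2, q3, q4, q5, q7, q8}
AG (b -> (AX a)): greatest fixpoint, start Z0 = {q2, q3, q4, q5, q7, q8}, keep only states in Sat with every successor in Z. Z1 = {q2, q3, q5, q7, q8}; Z2 = {q2, q3, q5, q8}; fixed.
Sat(AG (b -> (AX a))) = {q2, q3, q5, q8}
Sat(AX (AG (b -> (AX a)))) = {s : every successor in {q2, q3, q5, q8}} = {q2, q3, q5, q8}

{q2, q3, q5, q8}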